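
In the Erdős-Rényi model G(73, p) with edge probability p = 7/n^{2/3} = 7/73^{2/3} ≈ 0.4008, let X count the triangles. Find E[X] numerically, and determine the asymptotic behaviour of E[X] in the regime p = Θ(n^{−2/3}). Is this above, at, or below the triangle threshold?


Number of potential triangles: C(73, 3) = 62196.
Each occurs with probability p³ ≈ (0.4008)³ ≈ 6.436480e-02.
By linearity: E[X] = C(73, 3)·p³ ≈ 62196 · 6.436480e-02 ≈ 4003.2329.
Since α = 2/3 < 1, p = c/n^{2/3} ≫ 1/n is above the triangle threshold p ~ 1/n. Asymptotically E[X] ~ (c³/6)·n^{3(1−α)} = (7³/6)·n^{1} → ∞; triangles are abundant w.h.p.

E[X] ≈ 4003.2329; in regime p = Θ(1/n^{2/3}) E[X] diverges (above the triangle threshold p ~ 1/n).


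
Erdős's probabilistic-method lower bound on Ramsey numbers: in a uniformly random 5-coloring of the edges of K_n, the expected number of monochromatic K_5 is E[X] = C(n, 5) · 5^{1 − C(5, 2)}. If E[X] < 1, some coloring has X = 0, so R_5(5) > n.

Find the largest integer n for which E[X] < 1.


We need C(n, 5) · 5^{1 − 10} < 1, i.e. C(n, 5) < 5^{10 − 1} = 1953125.
Check values of n near the boundary:
  n = 47: C(47, 5) = 1533939; 1533939 < 1953125? YES
  n = 48: C(48, 5) = 1712304; 1712304 < 1953125? YES
  n = 49: C(49, 5) = 1906884; 1906884 < 1953125? YES
  n = 50: C(50, 5) = 2118760; 2118760 < 1953125? NO
  n = 51: C(51, 5) = 2349060; 2349060 < 1953125? NO
  n = 52: C(52, 5) = 2598960; 2598960 < 1953125? NO
The largest n with C(n, 5) < 1953125 is n = 49 (where E[X] = 1906884/1953125 ≈ 0.97632). Hence R_5(5) > 49, i.e. R_5(5) ≥ 50.

Largest n = 49; hence R_5(5) > 49.


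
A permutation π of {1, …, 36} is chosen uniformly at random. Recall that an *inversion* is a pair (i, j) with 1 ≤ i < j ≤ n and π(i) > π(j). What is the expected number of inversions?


Write X = Σ X_I over the C(36, 2) = 630 pairs i < j, with X_I the indicator of one inversion.
There are 630 indicators.
For each fixed pair i < j, the values π(i) and π(j) are two distinct elements of {1, …, 36} in uniformly random order; by symmetry P[π(i) > π(j)] = 1/2.
By linearity: E[X] = 630 · (1/2) = C(36, 2) · (1/2) = 630/2 = 315 ≈ 315.000000.

E[X] = 315 = 315.000000.


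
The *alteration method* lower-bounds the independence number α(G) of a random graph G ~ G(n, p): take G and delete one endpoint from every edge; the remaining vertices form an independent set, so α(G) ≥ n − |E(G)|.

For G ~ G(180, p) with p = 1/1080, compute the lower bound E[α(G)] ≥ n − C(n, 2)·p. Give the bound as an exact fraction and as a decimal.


E[|E(G)|] = C(180, 2)·p = 16110 · (1/1080) = 179/12.
E[α(G)] ≥ n − E[|E(G)|] = 180 − 179/12 = 1981/12.
Numerically: ≈ 165.08333.
(This is only a lower bound; the true E[α(G)] may be larger.)

E[α(G)] ≥ 1981/12 ≈ 165.08333.


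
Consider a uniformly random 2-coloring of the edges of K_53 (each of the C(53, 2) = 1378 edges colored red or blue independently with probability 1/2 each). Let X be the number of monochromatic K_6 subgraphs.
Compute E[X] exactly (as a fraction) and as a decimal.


Let X = Σ_S X_S over the C(53, 6) = 22957480 subsets S of size 6, where X_S = 1 if the K_6 on S is monochromatic.
For a fixed S, the K_6 on S has C(6, 2) = 15 edges. P[all 15 edges red] = (1/2)^15, and likewise for blue, so P[monochromatic] = 2·(1/2)^15 = 2^{1 − 15} = 1/16384.
Summing: E[X] = C(53, 6) · 2^{1 − 15} = 22957480 · 1/16384 = 2869685/2048.
Numerically: E[X] ≈ 1401.21338.

E[X] = C(53,6)·2^(1−C(6,2)) = 2869685/2048 ≈ 1401.21338.


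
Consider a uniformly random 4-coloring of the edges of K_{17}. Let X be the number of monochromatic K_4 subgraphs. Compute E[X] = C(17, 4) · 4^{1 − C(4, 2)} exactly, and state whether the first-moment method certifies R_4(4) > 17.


E[X] = C(17, 4) · 4^{1 − 6} = 2380 · 4^{−5} = 2380/1024.
As a reduced fraction: E[X] = 595/256 ≈ 2.3242188.
Is E[X] < 1? NO.
Since E[X] ≥ 1, the first-moment bound is inconclusive at n = 17; it does NOT by itself certify R_4(4) > 17.

E[X] = 595/256 ≈ 2.3242188; E[X] ≥ 1; first-moment method inconclusive here.


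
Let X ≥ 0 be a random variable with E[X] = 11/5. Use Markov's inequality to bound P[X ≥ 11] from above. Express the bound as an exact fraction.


μ = E[X] = 11/5, a = 11.
Markov: P[X ≥ 11] ≤ μ/a = (11/5)/11 = 1/5.
Numerically: ≈ 0.2000.
(Since a = 11 > μ = 2.2000, the bound 1/5 is < 1 and informative.)

P[X ≥ 11] ≤ 1/5 ≈ 0.2000.


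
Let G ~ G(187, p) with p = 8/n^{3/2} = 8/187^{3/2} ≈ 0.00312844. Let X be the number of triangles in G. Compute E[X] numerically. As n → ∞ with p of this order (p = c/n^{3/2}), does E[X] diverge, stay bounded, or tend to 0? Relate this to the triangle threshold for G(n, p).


Number of potential triangles: C(187, 3) = 1072445.
Each occurs with probability p³ ≈ (0.00312844)³ ≈ 3.06184169e-08.
By linearity: E[X] = C(187, 3)·p³ ≈ 1072445 · 3.06184169e-08 ≈ 0.032837.
Since α = 3/2 > 1, p = c/n^{3/2} = o(1/n) is below the triangle threshold p ~ 1/n. Asymptotically E[X] ~ (c³/6)·n^{3(1−α)} = (8³/6)·n^{-1.5} → 0, so by Markov's inequality G has no triangles w.h.p.

E[X] ≈ 0.032837; in regime p = Θ(1/n^{3/2}) E[X] tends to 0 (below the triangle threshold p ~ 1/n).


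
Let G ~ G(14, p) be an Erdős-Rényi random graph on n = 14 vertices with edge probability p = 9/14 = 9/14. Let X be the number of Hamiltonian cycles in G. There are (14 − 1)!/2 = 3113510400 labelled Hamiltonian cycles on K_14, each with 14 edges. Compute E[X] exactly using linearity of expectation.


K_14 has (14 − 1)!/2 = 3113510400 labelled Hamiltonian cycles.
For each such Hamiltonian cycle H, let X_H = 1 if all 14 edges of H are present in G. Then P[X_H = 1] = p^{14} = (9/14)^{14} = 22876792454961/11112006825558016.
By linearity: E[X] = Σ_H E[X_H] = 3113510400 · p^{14} = 3113510400 · 22876792454961/11112006825558016 = 19873641525435994725/3100448333024.
Numerically: E[X] ≈ 6.41e+06.

E[X] = 3113510400 · (9/14)^{14} = 19873641525435994725/3100448333024 ≈ 6.41e+06.


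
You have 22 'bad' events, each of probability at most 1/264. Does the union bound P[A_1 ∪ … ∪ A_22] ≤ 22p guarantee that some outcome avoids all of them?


Union bound: P[∪_{i=1}^{22} A_i] ≤ Σ_i P[A_i] ≤ 22·p = 22·(1/264) = 1/12.
Numerically: 1/12 ≈ 0.0833333.
Is 1/12 < 1? YES.
Since P[∪ A_i] ≤ 1/12 < 1, the complement has P[∩ A_i^c] ≥ 1 − 1/12 = 11/12 > 0, so some outcome avoids every A_i.

22·p = 1/12 ≈ 0.0833333; existence CERTIFIED by the union bound.


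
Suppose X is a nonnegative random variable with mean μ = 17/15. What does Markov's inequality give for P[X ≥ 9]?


μ = E[X] = 17/15, a = 9.
Markov: P[X ≥ 9] ≤ μ/a = (17/15)/9 = 17/135.
Numerically: ≈ 0.1259.
(Since a = 9 > μ = 1.1333, the bound 17/135 is < 1 and informative.)

P[X ≥ 9] ≤ 17/135 ≈ 0.1259.


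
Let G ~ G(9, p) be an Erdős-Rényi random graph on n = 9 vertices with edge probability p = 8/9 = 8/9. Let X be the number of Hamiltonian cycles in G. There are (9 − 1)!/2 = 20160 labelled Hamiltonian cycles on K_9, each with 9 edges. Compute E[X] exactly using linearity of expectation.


K_9 has (9 − 1)!/2 = 20160 labelled Hamiltonian cycles.
For each such Hamiltonian cycle H, let X_H = 1 if all 9 edges of H are present in G. Then P[X_H = 1] = p^{9} = (8/9)^{9} = 134217728/387420489.
Summing the indicators: E[X] = Σ_H E[X_H] = 20160 · p^{9} = 20160 · 134217728/387420489 = 300647710720/43046721.
Numerically: E[X] ≈ 6984.22.

E[X] = 20160 · (8/9)^{9} = 300647710720/43046721 ≈ 6984.22.


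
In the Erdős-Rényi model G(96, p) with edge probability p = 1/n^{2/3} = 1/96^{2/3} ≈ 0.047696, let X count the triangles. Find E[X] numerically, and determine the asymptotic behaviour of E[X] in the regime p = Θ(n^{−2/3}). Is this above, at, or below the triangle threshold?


Number of potential triangles: C(96, 3) = 142880.
Each occurs with probability p³ ≈ (0.047696)³ ≈ 1.0850694e-04.
By linearity: E[X] = C(96, 3)·p³ ≈ 142880 · 1.0850694e-04 ≈ 15.50347.
Since α = 2/3 < 1, p = c/n^{2/3} ≫ 1/n is above the triangle threshold p ~ 1/n. Asymptotically E[X] ~ (c³/6)·n^{3(1−α)} = (1³/6)·n^{1} → ∞; triangles are abundant w.h.p.

E[X] ≈ 15.50347; in regime p = Θ(1/n^{2/3}) E[X] diverges (above the triangle threshold p ~ 1/n).


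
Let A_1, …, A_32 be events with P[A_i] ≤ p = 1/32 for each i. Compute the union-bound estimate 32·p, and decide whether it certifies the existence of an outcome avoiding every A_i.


Union bound: P[∪_{i=1}^{32} A_i] ≤ Σ_i P[A_i] ≤ 32·p = 32·(1/32) = 1.
Numerically: 1 ≈ 1.000000.
Is 1 < 1? NO.
Since the bound 1 is ≥ 1, the union bound is uninformative here; it does NOT by itself certify existence.

32·p = 1 ≈ 1.000000; existence NOT certified by the union bound.


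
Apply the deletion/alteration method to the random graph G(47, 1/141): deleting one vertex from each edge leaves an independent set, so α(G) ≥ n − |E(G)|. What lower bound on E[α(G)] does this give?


E[|E(G)|] = C(47, 2)·p = 1081 · (1/141) = 23/3.
E[α(G)] ≥ n − E[|E(G)|] = 47 − 23/3 = 118/3.
Numerically: ≈ 39.333333.
(This is only a lower bound; the true E[α(G)] may be larger.)

E[α(G)] ≥ 118/3 ≈ 39.333333.


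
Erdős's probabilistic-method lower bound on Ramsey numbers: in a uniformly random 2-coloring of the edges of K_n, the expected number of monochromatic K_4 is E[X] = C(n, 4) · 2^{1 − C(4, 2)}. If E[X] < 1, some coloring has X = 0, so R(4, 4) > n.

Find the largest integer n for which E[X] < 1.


We need C(n, 4) · 2^{1 − 6} < 1, i.e. C(n, 4) < 2^{6 − 1} = 32.
Check values of n near the boundary:
  n = 4: C(4, 4) = 1; 1 < 32? YES
  n = 5: C(5, 4) = 5; 5 < 32? YES
  n = 6: C(6, 4) = 15; 15 < 32? YES
  n = 7: C(7, 4) = 35; 35 < 32? NO
The largest n with C(n, 4) < 32 is n = 6 (where E[X] = 15/32 ≈ 0.4687500). Hence R(4, 4) > 6, i.e. R(4, 4) ≥ 7.

Largest n = 6; hence R(4, 4) > 6.


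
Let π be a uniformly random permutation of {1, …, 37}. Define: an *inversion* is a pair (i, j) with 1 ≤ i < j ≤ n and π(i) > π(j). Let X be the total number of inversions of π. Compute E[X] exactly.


Write X = Σ X_I over the C(37, 2) = 666 pairs i < j, with X_I the indicator of one inversion.
There are 666 indicators.
For each fixed pair i < j, the values π(i) and π(j) are two distinct elements of {1, …, 37} in uniformly random order; by symmetry P[π(i) > π(j)] = 1/2.
By linearity: E[X] = 666 · (1/2) = C(37, 2) · (1/2) = 666/2 = 333 ≈ 333.00000.

E[X] = 333 = 333.00000.


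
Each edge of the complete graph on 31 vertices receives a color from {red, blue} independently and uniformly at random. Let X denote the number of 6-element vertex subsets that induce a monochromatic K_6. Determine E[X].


Let X = Σ_S X_S over the C(31, 6) = 736281 subsets S of size 6, where X_S = 1 if the K_6 on S is monochromatic.
For a fixed S, the K_6 on S has C(6, 2) = 15 edges. P[all 15 edges red] = (1/2)^15, and likewise for blue, so P[monochromatic] = 2·(1/2)^15 = 2^{1 − 15} = 1/16384.
By linearity of expectation: E[X] = C(31, 6) · 2^{1 − 15} = 736281 · 1/16384 = 736281/16384.
Numerically: E[X] ≈ 44.939.

E[X] = C(31,6)·2^(1−C(6,2)) = 736281/16384 ≈ 44.939.


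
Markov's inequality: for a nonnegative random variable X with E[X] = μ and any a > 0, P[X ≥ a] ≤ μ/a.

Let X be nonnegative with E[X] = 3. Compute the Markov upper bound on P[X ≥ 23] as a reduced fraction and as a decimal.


μ = E[X] = 3, a = 23.
Markov: P[X ≥ 23] ≤ μ/a = (3)/23 = 3/23.
Numerically: ≈ 0.130.
(Since a = 23 > μ = 3.000, the bound 3/23 is < 1 and informative.)

P[X ≥ 23] ≤ 3/23 ≈ 0.130.


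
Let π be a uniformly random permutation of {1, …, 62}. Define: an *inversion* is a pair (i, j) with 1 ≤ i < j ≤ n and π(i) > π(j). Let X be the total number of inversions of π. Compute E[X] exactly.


Write X = Σ X_I over the C(62, 2) = 1891 pairs i < j, with X_I the indicator of one inversion.
There are 1891 indicators.
For each fixed pair i < j, the values π(i) and π(j) are two distinct elements of {1, …, 62} in uniformly random order; by symmetry P[π(i) > π(j)] = 1/2.
By linearity: E[X] = 1891 · (1/2) = C(62, 2) · (1/2) = 1891/2 = 1891/2 ≈ 945.500000.

E[X] = 1891/2 = 945.500000.


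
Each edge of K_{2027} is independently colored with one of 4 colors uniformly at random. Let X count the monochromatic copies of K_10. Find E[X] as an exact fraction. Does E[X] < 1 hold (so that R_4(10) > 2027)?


E[X] = C(2027, 10) · 4^{1 − 45} = 315586117401470604332341335 · 4^{−44} = 315586117401470604332341335/309485009821345068724781056.
As a reduced fraction: E[X] = 315586117401470604332341335/309485009821345068724781056 ≈ 1.0197137.
Is E[X] < 1? NO.
Since E[X] ≥ 1, the first-moment bound is inconclusive at n = 2027; it does NOT by itself certify R_4(10) > 2027.

E[X] = 315586117401470604332341335/309485009821345068724781056 ≈ 1.0197137; E[X] ≥ 1; first-moment method inconclusive here.


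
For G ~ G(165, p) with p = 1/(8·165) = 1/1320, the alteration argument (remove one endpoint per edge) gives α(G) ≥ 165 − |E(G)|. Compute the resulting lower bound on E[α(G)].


E[|E(G)|] = C(165, 2)·p = 13530 · (1/1320) = 41/4.
E[α(G)] ≥ n − E[|E(G)|] = 165 − 41/4 = 619/4.
Numerically: ≈ 154.750.
(This is only a lower bound; the true E[α(G)] may be larger.)

E[α(G)] ≥ 619/4 ≈ 154.750.


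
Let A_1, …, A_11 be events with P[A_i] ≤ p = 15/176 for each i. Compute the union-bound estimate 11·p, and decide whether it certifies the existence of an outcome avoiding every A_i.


Union bound: P[∪_{i=1}^{11} A_i] ≤ Σ_i P[A_i] ≤ 11·p = 11·(15/176) = 15/16.
Numerically: 15/16 ≈ 0.937500.
Is 15/16 < 1? YES.
Since P[∪ A_i] ≤ 15/16 < 1, the complement has P[∩ A_i^c] ≥ 1 − 15/16 = 1/16 > 0, so some outcome avoids every A_i.

11·p = 15/16 ≈ 0.937500; existence CERTIFIED by the union bound.


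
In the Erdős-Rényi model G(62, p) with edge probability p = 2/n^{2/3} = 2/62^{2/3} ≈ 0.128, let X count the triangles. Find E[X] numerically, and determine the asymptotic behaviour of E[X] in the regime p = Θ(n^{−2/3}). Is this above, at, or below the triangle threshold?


Number of potential triangles: C(62, 3) = 37820.
Each occurs with probability p³ ≈ (0.128)³ ≈ 2.08117e-03.
By linearity: E[X] = C(62, 3)·p³ ≈ 37820 · 2.08117e-03 ≈ 78.710.
Since α = 2/3 < 1, p = c/n^{2/3} ≫ 1/n is above the triangle threshold p ~ 1/n. Asymptotically E[X] ~ (c³/6)·n^{3(1−α)} = (2³/6)·n^{1} → ∞; triangles are abundant w.h.p.

E[X] ≈ 78.710; in regime p = Θ(1/n^{2/3}) E[X] diverges (above the triangle threshold p ~ 1/n).


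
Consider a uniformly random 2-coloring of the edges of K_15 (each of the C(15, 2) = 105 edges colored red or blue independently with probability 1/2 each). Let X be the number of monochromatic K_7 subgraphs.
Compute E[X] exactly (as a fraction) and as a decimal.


Let X = Σ_S X_S over the C(15, 7) = 6435 subsets S of size 7, where X_S = 1 if the K_7 on S is monochromatic.
For a fixed S, the K_7 on S has C(7, 2) = 21 edges. P[all 21 edges red] = (1/2)^21, and likewise for blue, so P[monochromatic] = 2·(1/2)^21 = 2^{1 − 21} = 1/1048576.
Summing: E[X] = C(15, 7) · 2^{1 − 21} = 6435 · 1/1048576 = 6435/1048576.
Numerically: E[X] ≈ 0.006137.

E[X] = C(15,7)·2^(1−C(7,2)) = 6435/1048576 ≈ 0.006137.


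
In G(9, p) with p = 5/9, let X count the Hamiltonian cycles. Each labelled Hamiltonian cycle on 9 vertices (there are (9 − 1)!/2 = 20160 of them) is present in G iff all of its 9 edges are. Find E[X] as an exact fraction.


K_9 has (9 − 1)!/2 = 20160 labelled Hamiltonian cycles.
For each such Hamiltonian cycle H, let X_H = 1 if all 9 edges of H are present in G. Then P[X_H = 1] = p^{9} = (5/9)^{9} = 1953125/387420489.
Summing the indicators: E[X] = Σ_H E[X_H] = 20160 · p^{9} = 20160 · 1953125/387420489 = 4375000000/43046721.
Numerically: E[X] ≈ 101.63.

E[X] = 20160 · (5/9)^{9} = 4375000000/43046721 ≈ 101.63.


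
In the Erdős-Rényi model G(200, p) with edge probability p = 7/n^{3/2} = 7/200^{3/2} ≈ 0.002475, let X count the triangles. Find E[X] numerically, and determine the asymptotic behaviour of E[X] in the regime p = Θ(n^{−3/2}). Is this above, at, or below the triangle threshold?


Number of potential triangles: C(200, 3) = 1313400.
Each occurs with probability p³ ≈ (0.002475)³ ≈ 1.515860e-08.
By linearity: E[X] = C(200, 3)·p³ ≈ 1313400 · 1.515860e-08 ≈ 0.0199.
Since α = 3/2 > 1, p = c/n^{3/2} = o(1/n) is below the triangle threshold p ~ 1/n. Asymptotically E[X] ~ (c³/6)·n^{3(1−α)} = (7³/6)·n^{-1.5} → 0, so by Markov's inequality G has no triangles w.h.p.

E[X] ≈ 0.0199; in regime p = Θ(1/n^{3/2}) E[X] tends to 0 (below the triangle threshold p ~ 1/n).


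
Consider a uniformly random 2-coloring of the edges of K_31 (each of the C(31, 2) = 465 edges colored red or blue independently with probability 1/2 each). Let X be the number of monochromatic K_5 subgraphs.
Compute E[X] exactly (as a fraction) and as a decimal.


Let X = Σ_S X_S over the C(31, 5) = 169911 subsets S of size 5, where X_S = 1 if the K_5 on S is monochromatic.
For a fixed S, the K_5 on S has C(5, 2) = 10 edges. P[all 10 edges red] = (1/2)^10, and likewise for blue, so P[monochromatic] = 2·(1/2)^10 = 2^{1 − 10} = 1/512.
Summing: E[X] = C(31, 5) · 2^{1 − 10} = 169911 · 1/512 = 169911/512.
Numerically: E[X] ≈ 331.8574.

E[X] = C(31,5)·2^(1−C(5,2)) = 169911/512 ≈ 331.8574.


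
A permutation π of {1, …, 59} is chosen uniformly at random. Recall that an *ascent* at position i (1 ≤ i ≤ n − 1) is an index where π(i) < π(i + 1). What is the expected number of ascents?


Write X = Σ X_I over i = 1, …, 58, with X_I the indicator of one ascent.
There are 58 indicators.
For each fixed i, the pair (π(i), π(i+1)) is a uniformly random ordered pair of distinct values from {1, …, 59}; by symmetry P[π(i) < π(i+1)] = 1/2.
By linearity: E[X] = 58 · (1/2) = (59 − 1) · (1/2) = 29 ≈ 29.00000.

E[X] = 29 = 29.00000.


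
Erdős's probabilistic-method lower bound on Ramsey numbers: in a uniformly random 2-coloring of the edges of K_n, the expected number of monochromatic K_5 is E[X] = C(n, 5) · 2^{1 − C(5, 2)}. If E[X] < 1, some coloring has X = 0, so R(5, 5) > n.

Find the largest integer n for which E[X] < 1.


We need C(n, 5) · 2^{1 − 10} < 1, i.e. C(n, 5) < 2^{10 − 1} = 512.
Check values of n near the boundary:
  n = 8: C(8, 5) = 56; 56 < 512? YES
  n = 9: C(9, 5) = 126; 126 < 512? YES
  n = 10: C(10, 5) = 252; 252 < 512? YES
  n = 11: C(11, 5) = 462; 462 < 512? YES
  n = 12: C(12, 5) = 792; 792 < 512? NO
  n = 13: C(13, 5) = 1287; 1287 < 512? NO
  n = 14: C(14, 5) = 2002; 2002 < 512? NO
The largest n with C(n, 5) < 512 is n = 11 (where E[X] = 231/256 ≈ 0.9023). Hence R(5, 5) > 11, i.e. R(5, 5) ≥ 12.

Largest n = 11; hence R(5, 5) > 11.


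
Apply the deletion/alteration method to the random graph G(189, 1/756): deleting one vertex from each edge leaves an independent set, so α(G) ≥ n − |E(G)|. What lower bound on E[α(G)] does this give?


E[|E(G)|] = C(189, 2)·p = 17766 · (1/756) = 47/2.
E[α(G)] ≥ n − E[|E(G)|] = 189 − 47/2 = 331/2.
Numerically: ≈ 165.50000.
(This is only a lower bound; the true E[α(G)] may be larger.)

E[α(G)] ≥ 331/2 ≈ 165.50000.


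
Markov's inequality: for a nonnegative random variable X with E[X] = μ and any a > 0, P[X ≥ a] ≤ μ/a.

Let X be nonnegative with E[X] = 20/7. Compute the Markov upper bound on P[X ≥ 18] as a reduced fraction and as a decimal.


μ = E[X] = 20/7, a = 18.
Markov: P[X ≥ 18] ≤ μ/a = (20/7)/18 = 10/63.
Numerically: ≈ 0.1587.
(Since a = 18 > μ = 2.8571, the bound 10/63 is < 1 and informative.)

P[X ≥ 18] ≤ 10/63 ≈ 0.1587.


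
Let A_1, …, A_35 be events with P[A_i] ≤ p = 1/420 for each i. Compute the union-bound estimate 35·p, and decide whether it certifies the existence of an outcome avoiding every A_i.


Union bound: P[∪_{i=1}^{35} A_i] ≤ Σ_i P[A_i] ≤ 35·p = 35·(1/420) = 1/12.
Numerically: 1/12 ≈ 0.08333.
Is 1/12 < 1? YES.
Since P[∪ A_i] ≤ 1/12 < 1, the complement has P[∩ A_i^c] ≥ 1 − 1/12 = 11/12 > 0, so some outcome avoids every A_i.

35·p = 1/12 ≈ 0.08333; existence CERTIFIED by the union bound.


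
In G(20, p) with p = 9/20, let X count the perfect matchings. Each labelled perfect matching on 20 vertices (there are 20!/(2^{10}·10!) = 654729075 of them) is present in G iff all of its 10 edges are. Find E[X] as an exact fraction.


K_20 has 20!/(2^{10}·10!) = 654729075 labelled perfect matchings.
For each such perfect matching H, let X_H = 1 if all 10 edges of H are present in G. Then P[X_H = 1] = p^{10} = (9/20)^{10} = 3486784401/10240000000000.
By linearity of expectation: E[X] = Σ_H E[X_H] = 654729075 · p^{10} = 654729075 · 3486784401/10240000000000 = 91315965023646363/409600000000.
Numerically: E[X] ≈ 2.23e+05.

E[X] = 654729075 · (9/20)^{10} = 91315965023646363/409600000000 ≈ 2.23e+05.


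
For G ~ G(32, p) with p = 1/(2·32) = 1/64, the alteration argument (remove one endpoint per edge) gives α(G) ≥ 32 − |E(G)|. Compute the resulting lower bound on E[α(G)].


E[|E(G)|] = C(32, 2)·p = 496 · (1/64) = 31/4.
E[α(G)] ≥ n − E[|E(G)|] = 32 − 31/4 = 97/4.
Numerically: ≈ 24.250000.
(This is only a lower bound; the true E[α(G)] may be larger.)

E[α(G)] ≥ 97/4 ≈ 24.250000.


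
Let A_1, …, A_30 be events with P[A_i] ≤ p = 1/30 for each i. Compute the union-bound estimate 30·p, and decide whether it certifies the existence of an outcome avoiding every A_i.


Union bound: P[∪_{i=1}^{30} A_i] ≤ Σ_i P[A_i] ≤ 30·p = 30·(1/30) = 1.
Numerically: 1 ≈ 1.00000.
Is 1 < 1? NO.
Since the bound 1 is ≥ 1, the union bound is uninformative here; it does NOT by itself certify existence.

30·p = 1 ≈ 1.00000; existence NOT certified by the union bound.


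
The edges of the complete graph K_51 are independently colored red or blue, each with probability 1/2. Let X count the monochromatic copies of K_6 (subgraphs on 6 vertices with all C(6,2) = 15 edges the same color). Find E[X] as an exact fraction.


Let X = Σ_S X_S over the C(51, 6) = 18009460 subsets S of size 6, where X_S = 1 if the K_6 on S is monochromatic.
For a fixed S, the K_6 on S has C(6, 2) = 15 edges. P[all 15 edges red] = (1/2)^15, and likewise for blue, so P[monochromatic] = 2·(1/2)^15 = 2^{1 − 15} = 1/16384.
Summing: E[X] = C(51, 6) · 2^{1 − 15} = 18009460 · 1/16384 = 4502365/4096.
Numerically: E[X] ≈ 1099.210205.

E[X] = C(51,6)·2^(1−C(6,2)) = 4502365/4096 ≈ 1099.210205.


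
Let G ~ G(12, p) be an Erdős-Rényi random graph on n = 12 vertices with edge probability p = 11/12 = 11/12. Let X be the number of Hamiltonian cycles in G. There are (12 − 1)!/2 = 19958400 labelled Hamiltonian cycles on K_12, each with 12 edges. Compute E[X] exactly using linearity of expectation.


K_12 has (12 − 1)!/2 = 19958400 labelled Hamiltonian cycles.
For each such Hamiltonian cycle H, let X_H = 1 if all 12 edges of H are present in G. Then P[X_H = 1] = p^{12} = (11/12)^{12} = 3138428376721/8916100448256.
By linearity: E[X] = Σ_H E[X_H] = 19958400 · p^{12} = 19958400 · 3138428376721/8916100448256 = 6041474625187925/859963392.
Numerically: E[X] ≈ 7.02527e+06.

E[X] = 19958400 · (11/12)^{12} = 6041474625187925/859963392 ≈ 7.02527e+06.


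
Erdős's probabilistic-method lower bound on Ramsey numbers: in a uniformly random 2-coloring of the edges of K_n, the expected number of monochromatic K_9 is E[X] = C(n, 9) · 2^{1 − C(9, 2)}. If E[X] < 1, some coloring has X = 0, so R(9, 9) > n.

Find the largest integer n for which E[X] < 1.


We need C(n, 9) · 2^{1 − 36} < 1, i.e. C(n, 9) < 2^{36 − 1} = 34359738368.
Check values of n near the boundary:
  n = 62: C(62, 9) = 20286591270; 20286591270 < 34359738368? YES
  n = 63: C(63, 9) = 23667689815; 23667689815 < 34359738368? YES
  n = 64: C(64, 9) = 27540584512; 27540584512 < 34359738368? YES
  n = 65: C(65, 9) = 31966749880; 31966749880 < 34359738368? YES
  n = 66: C(66, 9) = 37014131440; 37014131440 < 34359738368? NO
  n = 67: C(67, 9) = 42757703560; 42757703560 < 34359738368? NO
  n = 68: C(68, 9) = 49280065120; 49280065120 < 34359738368? NO
The largest n with C(n, 9) < 34359738368 is n = 65 (where E[X] = 3995843735/4294967296 ≈ 0.930355). Hence R(9, 9) > 65, i.e. R(9, 9) ≥ 66.

Largest n = 65; hence R(9, 9) > 65.


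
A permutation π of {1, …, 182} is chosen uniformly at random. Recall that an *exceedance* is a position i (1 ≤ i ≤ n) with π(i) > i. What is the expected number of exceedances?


Write X = Σ_{i=1}^{182} X_i, where X_i = 1_{π(i) > i}.
For each fixed i, π(i) is uniform over {1, …, 182} (marginal of a uniform permutation), so P[π(i) > i] = (n − i)/n. Summing: Σ_{i=1}^{182} (n − i)/n = (0 + 1 + … + 181)/182 = 182(182 − 1)/(2·182) = (182 − 1)/2.
Hence E[X] = Σ_{i=1}^{182} (182 − i)/182 = 181/2 ≈ 90.500000.

E[X] = 181/2 = 90.500000.


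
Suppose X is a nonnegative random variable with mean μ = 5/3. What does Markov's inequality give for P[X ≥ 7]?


μ = E[X] = 5/3, a = 7.
Markov: P[X ≥ 7] ≤ μ/a = (5/3)/7 = 5/21.
Numerically: ≈ 0.2381.
(Since a = 7 > μ = 1.6667, the bound 5/21 is < 1 and informative.)

P[X ≥ 7] ≤ 5/21 ≈ 0.2381.


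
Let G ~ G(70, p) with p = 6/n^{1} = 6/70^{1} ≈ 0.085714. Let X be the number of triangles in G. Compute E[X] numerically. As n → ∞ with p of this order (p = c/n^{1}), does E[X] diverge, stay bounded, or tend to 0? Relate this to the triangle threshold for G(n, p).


Number of potential triangles: C(70, 3) = 54740.
Each occurs with probability p³ ≈ (0.085714)³ ≈ 6.2973761e-04.
By linearity: E[X] = C(70, 3)·p³ ≈ 54740 · 6.2973761e-04 ≈ 34.47184.
Here α = 1, so p = 6/n is exactly at the triangle threshold p ~ 1/n. Asymptotically E[X] → c³/6 = 6³/6 = 36 ≈ 36.00000, a bounded constant. In this regime the triangle count is asymptotically Poisson(c³/6).

E[X] ≈ 34.47184; in regime p = Θ(1/n^{1}) E[X] stays bounded (at the triangle threshold p ~ 1/n).


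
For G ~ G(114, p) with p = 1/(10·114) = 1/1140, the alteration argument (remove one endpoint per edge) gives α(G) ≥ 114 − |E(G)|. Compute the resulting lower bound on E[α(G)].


E[|E(G)|] = C(114, 2)·p = 6441 · (1/1140) = 113/20.
E[α(G)] ≥ n − E[|E(G)|] = 114 − 113/20 = 2167/20.
Numerically: ≈ 108.350.
(This is only a lower bound; the true E[α(G)] may be larger.)

E[α(G)] ≥ 2167/20 ≈ 108.350.


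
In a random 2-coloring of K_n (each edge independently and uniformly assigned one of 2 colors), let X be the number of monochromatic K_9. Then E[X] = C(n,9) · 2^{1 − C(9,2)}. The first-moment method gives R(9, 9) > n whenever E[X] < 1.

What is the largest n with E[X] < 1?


We need C(n, 9) · 2^{1 − 36} < 1, i.e. C(n, 9) < 2^{36 − 1} = 34359738368.
Check values of n near the boundary:
  n = 63: C(63, 9) = 23667689815; 23667689815 < 34359738368? YES
  n = 64: C(64, 9) = 27540584512; 27540584512 < 34359738368? YES
  n = 65: C(65, 9) = 31966749880; 31966749880 < 34359738368? YES
  n = 66: C(66, 9) = 37014131440; 37014131440 < 34359738368? NO
  n = 67: C(67, 9) = 42757703560; 42757703560 < 34359738368? NO
  n = 68: C(68, 9) = 49280065120; 49280065120 < 34359738368? NO
The largest n with C(n, 9) < 34359738368 is n = 65 (where E[X] = 3995843735/4294967296 ≈ 0.930). Hence R(9, 9) > 65, i.e. R(9, 9) ≥ 66.

Largest n = 65; hence R(9, 9) > 65.


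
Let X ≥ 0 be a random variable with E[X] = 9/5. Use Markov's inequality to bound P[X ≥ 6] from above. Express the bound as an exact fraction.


μ = E[X] = 9/5, a = 6.
Markov: P[X ≥ 6] ≤ μ/a = (9/5)/6 = 3/10.
Numerically: ≈ 0.300000.
(Since a = 6 > μ = 1.800000, the bound 3/10 is < 1 and informative.)

P[X ≥ 6] ≤ 3/10 ≈ 0.300000.


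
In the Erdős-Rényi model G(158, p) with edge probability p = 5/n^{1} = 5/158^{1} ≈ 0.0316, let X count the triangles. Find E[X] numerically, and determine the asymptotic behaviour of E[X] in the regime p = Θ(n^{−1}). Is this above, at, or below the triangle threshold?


Number of potential triangles: C(158, 3) = 644956.
Each occurs with probability p³ ≈ (0.0316)³ ≈ 3.16912e-05.
By linearity: E[X] = C(158, 3)·p³ ≈ 644956 · 3.16912e-05 ≈ 20.439.
Here α = 1, so p = 5/n is exactly at the triangle threshold p ~ 1/n. Asymptotically E[X] → c³/6 = 5³/6 = 125/6 ≈ 20.833, a bounded constant. In this regime the triangle count is asymptotically Poisson(c³/6).

E[X] ≈ 20.439; in regime p = Θ(1/n^{1}) E[X] stays bounded (at the triangle threshold p ~ 1/n).


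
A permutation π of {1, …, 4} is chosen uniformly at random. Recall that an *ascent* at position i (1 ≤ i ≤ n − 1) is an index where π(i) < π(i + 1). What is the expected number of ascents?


Write X = Σ X_I over i = 1, …, 3, with X_I the indicator of one ascent.
There are 3 indicators.
For each fixed i, the pair (π(i), π(i+1)) is a uniformly random ordered pair of distinct values from {1, …, 4}; by symmetry P[π(i) < π(i+1)] = 1/2.
By linearity: E[X] = 3 · (1/2) = (4 − 1) · (1/2) = 3/2 ≈ 1.500000.

E[X] = 3/2 = 1.500000.


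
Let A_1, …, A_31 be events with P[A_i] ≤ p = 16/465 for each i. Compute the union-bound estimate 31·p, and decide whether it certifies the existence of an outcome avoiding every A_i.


Union bound: P[∪_{i=1}^{31} A_i] ≤ Σ_i P[A_i] ≤ 31·p = 31·(16/465) = 16/15.
Numerically: 16/15 ≈ 1.06667.
Is 16/15 < 1? NO.
Since the bound 16/15 is ≥ 1, the union bound is uninformative here; it does NOT by itself certify existence.

31·p = 16/15 ≈ 1.06667; existence NOT certified by the union bound.


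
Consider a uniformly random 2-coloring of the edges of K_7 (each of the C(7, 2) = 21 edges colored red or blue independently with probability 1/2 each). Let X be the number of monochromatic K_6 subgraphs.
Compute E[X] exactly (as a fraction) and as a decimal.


Let X = Σ_S X_S over the C(7, 6) = 7 subsets S of size 6, where X_S = 1 if the K_6 on S is monochromatic.
For a fixed S, the K_6 on S has C(6, 2) = 15 edges. P[all 15 edges red] = (1/2)^15, and likewise for blue, so P[monochromatic] = 2·(1/2)^15 = 2^{1 − 15} = 1/16384.
Summing: E[X] = C(7, 6) · 2^{1 − 15} = 7 · 1/16384 = 7/16384.
Numerically: E[X] ≈ 0.00043.

E[X] = C(7,6)·2^(1−C(6,2)) = 7/16384 ≈ 0.00043.


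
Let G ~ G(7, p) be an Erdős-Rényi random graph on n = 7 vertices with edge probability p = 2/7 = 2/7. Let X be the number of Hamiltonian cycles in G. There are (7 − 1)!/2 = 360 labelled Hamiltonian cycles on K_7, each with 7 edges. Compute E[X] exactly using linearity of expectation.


K_7 has (7 − 1)!/2 = 360 labelled Hamiltonian cycles.
For each such Hamiltonian cycle H, let X_H = 1 if all 7 edges of H are present in G. Then P[X_H = 1] = p^{7} = (2/7)^{7} = 128/823543.
By linearity of expectation: E[X] = Σ_H E[X_H] = 360 · p^{7} = 360 · 128/823543 = 46080/823543.
Numerically: E[X] ≈ 0.05595.

E[X] = 360 · (2/7)^{7} = 46080/823543 ≈ 0.05595.


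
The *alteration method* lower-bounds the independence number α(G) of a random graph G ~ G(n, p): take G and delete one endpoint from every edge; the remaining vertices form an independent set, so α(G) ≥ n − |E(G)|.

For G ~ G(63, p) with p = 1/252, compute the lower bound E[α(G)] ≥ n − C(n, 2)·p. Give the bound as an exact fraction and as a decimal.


E[|E(G)|] = C(63, 2)·p = 1953 · (1/252) = 31/4.
E[α(G)] ≥ n − E[|E(G)|] = 63 − 31/4 = 221/4.
Numerically: ≈ 55.25000.
(This is only a lower bound; the true E[α(G)] may be larger.)

E[α(G)] ≥ 221/4 ≈ 55.25000.


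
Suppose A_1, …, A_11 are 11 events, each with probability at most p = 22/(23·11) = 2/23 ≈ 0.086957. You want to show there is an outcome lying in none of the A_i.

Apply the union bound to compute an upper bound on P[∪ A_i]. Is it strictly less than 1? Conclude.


Union bound: P[∪_{i=1}^{11} A_i] ≤ Σ_i P[A_i] ≤ 11·p = 11·(2/23) = 22/23.
Numerically: 22/23 ≈ 0.956522.
Is 22/23 < 1? YES.
Since P[∪ A_i] ≤ 22/23 < 1, the complement has P[∩ A_i^c] ≥ 1 − 22/23 = 1/23 > 0, so some outcome avoids every A_i.

11·p = 22/23 ≈ 0.956522; existence CERTIFIED by the union bound.


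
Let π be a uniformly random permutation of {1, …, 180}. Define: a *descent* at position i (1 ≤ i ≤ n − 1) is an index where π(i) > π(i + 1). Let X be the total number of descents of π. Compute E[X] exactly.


Write X = Σ X_I over i = 1, …, 179, with X_I the indicator of one descent.
There are 179 indicators.
For each fixed i, the pair (π(i), π(i+1)) is a uniformly random ordered pair of distinct values from {1, …, 180}; by symmetry P[π(i) > π(i+1)] = 1/2.
By linearity: E[X] = 179 · (1/2) = (180 − 1) · (1/2) = 179/2 ≈ 89.500000.

E[X] = 179/2 = 89.500000.


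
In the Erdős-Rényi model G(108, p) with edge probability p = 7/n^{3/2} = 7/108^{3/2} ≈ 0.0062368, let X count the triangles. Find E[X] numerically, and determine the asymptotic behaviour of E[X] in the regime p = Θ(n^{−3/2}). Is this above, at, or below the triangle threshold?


Number of potential triangles: C(108, 3) = 204156.
Each occurs with probability p³ ≈ (0.0062368)³ ≈ 2.4259800e-07.
By linearity: E[X] = C(108, 3)·p³ ≈ 204156 · 2.4259800e-07 ≈ 0.04953.
Since α = 3/2 > 1, p = c/n^{3/2} = o(1/n) is below the triangle threshold p ~ 1/n. Asymptotically E[X] ~ (c³/6)·n^{3(1−α)} = (7³/6)·n^{-1.5} → 0, so by Markov's inequality G has no triangles w.h.p.

E[X] ≈ 0.04953; in regime p = Θ(1/n^{3/2}) E[X] tends to 0 (below the triangle threshold p ~ 1/n).


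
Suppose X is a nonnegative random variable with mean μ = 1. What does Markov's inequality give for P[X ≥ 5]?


μ = E[X] = 1, a = 5.
Markov: P[X ≥ 5] ≤ μ/a = (1)/5 = 1/5.
Numerically: ≈ 0.200000.
(Since a = 5 > μ = 1.000000, the bound 1/5 is < 1 and informative.)

P[X ≥ 5] ≤ 1/5 ≈ 0.200000.


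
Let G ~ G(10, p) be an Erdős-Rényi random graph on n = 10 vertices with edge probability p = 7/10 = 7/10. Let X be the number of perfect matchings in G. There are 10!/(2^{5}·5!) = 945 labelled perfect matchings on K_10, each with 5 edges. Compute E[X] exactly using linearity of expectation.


K_10 has 10!/(2^{5}·5!) = 945 labelled perfect matchings.
For each such perfect matching H, let X_H = 1 if all 5 edges of H are present in G. Then P[X_H = 1] = p^{5} = (7/10)^{5} = 16807/100000.
By linearity: E[X] = Σ_H E[X_H] = 945 · p^{5} = 945 · 16807/100000 = 3176523/20000.
Numerically: E[X] ≈ 158.8.

E[X] = 945 · (7/10)^{5} = 3176523/20000 ≈ 158.8.


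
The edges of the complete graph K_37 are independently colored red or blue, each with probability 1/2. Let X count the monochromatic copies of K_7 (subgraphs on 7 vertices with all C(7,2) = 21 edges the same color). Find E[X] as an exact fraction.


Let X = Σ_S X_S over the C(37, 7) = 10295472 subsets S of size 7, where X_S = 1 if the K_7 on S is monochromatic.
For a fixed S, the K_7 on S has C(7, 2) = 21 edges. P[all 21 edges red] = (1/2)^21, and likewise for blue, so P[monochromatic] = 2·(1/2)^21 = 2^{1 − 21} = 1/1048576.
By linearity: E[X] = C(37, 7) · 2^{1 − 21} = 10295472 · 1/1048576 = 643467/65536.
Numerically: E[X] ≈ 9.8185.

E[X] = C(37,7)·2^(1−C(7,2)) = 643467/65536 ≈ 9.8185.


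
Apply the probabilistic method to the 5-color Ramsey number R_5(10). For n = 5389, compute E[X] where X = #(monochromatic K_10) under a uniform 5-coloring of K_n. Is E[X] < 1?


E[X] = C(5389, 10) · 5^{1 − 45} = 5645340767466558997768874792926 · 5^{−44} = 5645340767466558997768874792926/5684341886080801486968994140625.
As a reduced fraction: E[X] = 5645340767466558997768874792926/5684341886080801486968994140625 ≈ 0.99314.
Is E[X] < 1? YES.
Since E[X] < 1, there exists a 5-coloring of K_{5389} with no monochromatic K_10; hence R_5(10) > 5389.

E[X] = 5645340767466558997768874792926/5684341886080801486968994140625 ≈ 0.99314; E[X] < 1, so R_5(10) > 5389.


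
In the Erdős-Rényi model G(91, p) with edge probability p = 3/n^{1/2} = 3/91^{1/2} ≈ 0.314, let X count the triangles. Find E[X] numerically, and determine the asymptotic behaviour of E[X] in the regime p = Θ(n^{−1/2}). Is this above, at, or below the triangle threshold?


Number of potential triangles: C(91, 3) = 121485.
Each occurs with probability p³ ≈ (0.314)³ ≈ 3.11030e-02.
By linearity: E[X] = C(91, 3)·p³ ≈ 121485 · 3.11030e-02 ≈ 3778.543.
Since α = 1/2 < 1, p = c/n^{1/2} ≫ 1/n is above the triangle threshold p ~ 1/n. Asymptotically E[X] ~ (c³/6)·n^{3(1−α)} = (3³/6)·n^{1.5} → ∞; triangles are abundant w.h.p.

E[X] ≈ 3778.543; in regime p = Θ(1/n^{1/2}) E[X] diverges (above the triangle threshold p ~ 1/n).


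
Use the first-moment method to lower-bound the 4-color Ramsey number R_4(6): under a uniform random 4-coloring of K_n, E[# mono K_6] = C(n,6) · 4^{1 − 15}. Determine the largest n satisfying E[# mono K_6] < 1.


We need C(n, 6) · 4^{1 − 15} < 1, i.e. C(n, 6) < 4^{15 − 1} = 268435456.
Check values of n near the boundary:
  n = 72: C(72, 6) = 156238908; 156238908 < 268435456? YES
  n = 73: C(73, 6) = 170230452; 170230452 < 268435456? YES
  n = 74: C(74, 6) = 185250786; 185250786 < 268435456? YES
  n = 75: C(75, 6) = 201359550; 201359550 < 268435456? YES
  n = 76: C(76, 6) = 218618940; 218618940 < 268435456? YES
  n = 77: C(77, 6) = 237093780; 237093780 < 268435456? YES
  n = 78: C(78, 6) = 256851595; 256851595 < 268435456? YES
  n = 79: C(79, 6) = 277962685; 277962685 < 268435456? NO
The largest n with C(n, 6) < 268435456 is n = 78 (where E[X] = 256851595/268435456 ≈ 0.95685). Hence R_4(6) > 78, i.e. R_4(6) ≥ 79.

Largest n = 78; hence R_4(6) > 78.


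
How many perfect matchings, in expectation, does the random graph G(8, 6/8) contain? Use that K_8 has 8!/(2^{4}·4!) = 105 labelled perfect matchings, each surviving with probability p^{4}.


K_8 has 8!/(2^{4}·4!) = 105 labelled perfect matchings.
For each such perfect matching H, let X_H = 1 if all 4 edges of H are present in G. Then P[X_H = 1] = p^{4} = (3/4)^{4} = 81/256.
By linearity of expectation: E[X] = Σ_H E[X_H] = 105 · p^{4} = 105 · 81/256 = 8505/256.
Numerically: E[X] ≈ 33.2.

E[X] = 105 · (3/4)^{4} = 8505/256 ≈ 33.2.


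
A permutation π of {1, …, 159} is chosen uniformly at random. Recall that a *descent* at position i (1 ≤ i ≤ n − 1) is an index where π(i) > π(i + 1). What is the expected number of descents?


Write X = Σ X_I over i = 1, …, 158, with X_I the indicator of one descent.
There are 158 indicators.
For each fixed i, the pair (π(i), π(i+1)) is a uniformly random ordered pair of distinct values from {1, …, 159}; by symmetry P[π(i) > π(i+1)] = 1/2.
By linearity: E[X] = 158 · (1/2) = (159 − 1) · (1/2) = 79 ≈ 79.000.

E[X] = 79 = 79.000.


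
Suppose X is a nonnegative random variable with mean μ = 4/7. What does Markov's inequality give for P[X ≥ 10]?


μ = E[X] = 4/7, a = 10.
Markov: P[X ≥ 10] ≤ μ/a = (4/7)/10 = 2/35.
Numerically: ≈ 0.057143.
(Since a = 10 > μ = 0.571429, the bound 2/35 is < 1 and informative.)

P[X ≥ 10] ≤ 2/35 ≈ 0.057143.


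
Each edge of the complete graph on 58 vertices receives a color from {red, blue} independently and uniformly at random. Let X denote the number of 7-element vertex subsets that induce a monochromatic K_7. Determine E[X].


Let X = Σ_S X_S over the C(58, 7) = 300674088 subsets S of size 7, where X_S = 1 if the K_7 on S is monochromatic.
For a fixed S, the K_7 on S has C(7, 2) = 21 edges. P[all 21 edges red] = (1/2)^21, and likewise for blue, so P[monochromatic] = 2·(1/2)^21 = 2^{1 − 21} = 1/1048576.
By linearity: E[X] = C(58, 7) · 2^{1 − 21} = 300674088 · 1/1048576 = 37584261/131072.
Numerically: E[X] ≈ 286.745.

E[X] = C(58,7)·2^(1−C(7,2)) = 37584261/131072 ≈ 286.745.
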